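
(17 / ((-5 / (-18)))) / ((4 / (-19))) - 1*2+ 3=-2897 / 10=-289.70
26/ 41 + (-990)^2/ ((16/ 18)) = 90414277/ 82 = 1102613.13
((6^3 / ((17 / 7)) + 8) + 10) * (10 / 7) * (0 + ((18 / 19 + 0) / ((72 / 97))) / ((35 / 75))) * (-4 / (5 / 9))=-47613420 / 15827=-3008.37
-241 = -241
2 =2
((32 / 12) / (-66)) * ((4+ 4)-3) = -20 / 99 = -0.20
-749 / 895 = -0.84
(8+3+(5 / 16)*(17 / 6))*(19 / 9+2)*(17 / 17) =42217 / 864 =48.86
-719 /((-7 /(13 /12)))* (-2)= -9347 /42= -222.55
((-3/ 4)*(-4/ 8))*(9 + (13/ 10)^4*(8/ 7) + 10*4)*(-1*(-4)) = 1371933/ 17500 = 78.40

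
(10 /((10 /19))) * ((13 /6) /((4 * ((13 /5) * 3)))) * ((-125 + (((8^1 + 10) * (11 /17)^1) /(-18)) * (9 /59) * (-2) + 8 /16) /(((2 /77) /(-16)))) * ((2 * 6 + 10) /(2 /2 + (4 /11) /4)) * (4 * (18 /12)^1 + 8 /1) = 514976724185 /18054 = 28524245.27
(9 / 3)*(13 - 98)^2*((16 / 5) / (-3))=-23120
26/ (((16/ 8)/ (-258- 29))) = -3731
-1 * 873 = -873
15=15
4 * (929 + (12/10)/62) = 575992/155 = 3716.08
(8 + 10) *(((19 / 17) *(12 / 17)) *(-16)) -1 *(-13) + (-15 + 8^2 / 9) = -577682 / 2601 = -222.10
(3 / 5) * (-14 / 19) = -42 / 95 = -0.44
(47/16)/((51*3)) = 47/2448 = 0.02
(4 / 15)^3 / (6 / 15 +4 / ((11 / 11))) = 32 / 7425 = 0.00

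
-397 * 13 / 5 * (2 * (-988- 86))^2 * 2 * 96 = -4571972840448 / 5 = -914394568089.60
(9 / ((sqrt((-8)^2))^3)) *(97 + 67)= 369 / 128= 2.88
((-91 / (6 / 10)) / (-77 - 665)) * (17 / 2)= 1105 / 636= 1.74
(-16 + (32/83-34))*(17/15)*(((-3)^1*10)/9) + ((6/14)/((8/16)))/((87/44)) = 28488172/151641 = 187.87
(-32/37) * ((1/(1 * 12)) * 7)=-56/111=-0.50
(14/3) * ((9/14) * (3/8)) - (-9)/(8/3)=9/2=4.50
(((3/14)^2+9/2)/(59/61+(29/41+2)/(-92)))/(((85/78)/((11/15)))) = 14658355998/4493556025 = 3.26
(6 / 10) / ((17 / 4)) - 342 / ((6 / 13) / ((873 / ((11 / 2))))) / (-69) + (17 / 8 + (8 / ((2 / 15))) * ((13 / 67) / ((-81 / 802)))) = 495335510897 / 311220360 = 1591.59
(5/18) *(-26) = -65/9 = -7.22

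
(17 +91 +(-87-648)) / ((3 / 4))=-836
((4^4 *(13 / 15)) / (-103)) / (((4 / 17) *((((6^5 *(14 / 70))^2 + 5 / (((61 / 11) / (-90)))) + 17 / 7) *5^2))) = -464576 / 3068395769055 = -0.00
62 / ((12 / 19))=589 / 6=98.17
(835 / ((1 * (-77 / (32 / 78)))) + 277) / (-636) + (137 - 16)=230280397 / 1909908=120.57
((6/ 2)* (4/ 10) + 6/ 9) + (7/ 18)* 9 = 161/ 30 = 5.37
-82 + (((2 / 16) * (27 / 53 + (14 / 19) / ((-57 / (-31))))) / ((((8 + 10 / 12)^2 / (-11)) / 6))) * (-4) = -4386368726 / 53744597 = -81.62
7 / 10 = 0.70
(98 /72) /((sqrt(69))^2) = 0.02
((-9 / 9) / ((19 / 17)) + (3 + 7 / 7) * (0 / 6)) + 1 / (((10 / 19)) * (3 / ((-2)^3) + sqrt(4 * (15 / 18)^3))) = -202381 / 356915 + 912 * sqrt(30) / 3757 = 0.76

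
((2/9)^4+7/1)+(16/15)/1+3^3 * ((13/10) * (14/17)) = 20620396/557685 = 36.97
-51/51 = -1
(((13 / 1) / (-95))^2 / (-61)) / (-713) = 169 / 392524325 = 0.00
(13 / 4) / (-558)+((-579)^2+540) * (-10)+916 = -7492587421 / 2232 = -3356894.01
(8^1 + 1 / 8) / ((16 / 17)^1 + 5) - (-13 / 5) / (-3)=6071 / 12120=0.50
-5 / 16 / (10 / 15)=-15 / 32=-0.47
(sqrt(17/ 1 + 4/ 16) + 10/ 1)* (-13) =-130 - 13* sqrt(69)/ 2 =-183.99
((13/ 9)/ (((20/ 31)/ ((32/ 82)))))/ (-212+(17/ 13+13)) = -10478/ 2370825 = -0.00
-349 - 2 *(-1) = -347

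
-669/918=-223/306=-0.73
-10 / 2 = -5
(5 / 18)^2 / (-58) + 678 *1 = 12740951 / 18792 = 678.00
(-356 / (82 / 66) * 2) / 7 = -81.87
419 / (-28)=-419 / 28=-14.96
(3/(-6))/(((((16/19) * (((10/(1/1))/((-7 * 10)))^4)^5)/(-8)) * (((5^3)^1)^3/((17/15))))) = 25772902014128676323/117187500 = 219928763853.90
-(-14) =14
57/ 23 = 2.48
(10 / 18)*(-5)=-25 / 9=-2.78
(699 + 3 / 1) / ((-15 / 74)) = -17316 / 5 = -3463.20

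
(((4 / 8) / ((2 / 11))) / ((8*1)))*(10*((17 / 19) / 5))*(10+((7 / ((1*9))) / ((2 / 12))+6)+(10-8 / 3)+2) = 2805 / 152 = 18.45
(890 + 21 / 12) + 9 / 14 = 24987 / 28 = 892.39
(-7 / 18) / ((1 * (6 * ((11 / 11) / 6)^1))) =-7 / 18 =-0.39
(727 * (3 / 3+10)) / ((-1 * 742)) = -10.78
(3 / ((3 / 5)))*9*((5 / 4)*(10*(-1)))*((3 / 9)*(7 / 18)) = -875 / 12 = -72.92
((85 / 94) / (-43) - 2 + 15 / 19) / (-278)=94581 / 21349844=0.00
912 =912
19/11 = 1.73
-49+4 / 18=-439 / 9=-48.78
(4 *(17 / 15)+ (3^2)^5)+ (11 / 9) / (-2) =5314763 / 90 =59052.92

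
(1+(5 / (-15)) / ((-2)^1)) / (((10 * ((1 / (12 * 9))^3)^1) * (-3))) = -244944 / 5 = -48988.80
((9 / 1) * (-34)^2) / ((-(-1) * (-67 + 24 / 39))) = -135252 / 863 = -156.72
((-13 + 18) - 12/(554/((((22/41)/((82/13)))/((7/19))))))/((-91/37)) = -602396741/296610769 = -2.03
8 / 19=0.42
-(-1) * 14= 14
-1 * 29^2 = -841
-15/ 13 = -1.15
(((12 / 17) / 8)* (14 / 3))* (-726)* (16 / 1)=-81312 / 17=-4783.06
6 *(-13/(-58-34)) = 39/46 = 0.85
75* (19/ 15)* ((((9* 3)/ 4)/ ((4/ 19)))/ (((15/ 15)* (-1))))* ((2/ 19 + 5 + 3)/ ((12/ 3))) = -197505/ 32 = -6172.03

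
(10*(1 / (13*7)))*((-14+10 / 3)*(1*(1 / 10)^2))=-16 / 1365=-0.01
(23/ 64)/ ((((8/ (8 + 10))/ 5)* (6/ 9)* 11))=3105/ 5632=0.55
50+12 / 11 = 562 / 11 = 51.09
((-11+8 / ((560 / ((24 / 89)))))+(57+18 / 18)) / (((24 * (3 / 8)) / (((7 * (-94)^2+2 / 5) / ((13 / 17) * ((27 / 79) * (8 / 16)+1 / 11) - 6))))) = -1337878756348684 / 24020528175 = -55697.31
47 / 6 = 7.83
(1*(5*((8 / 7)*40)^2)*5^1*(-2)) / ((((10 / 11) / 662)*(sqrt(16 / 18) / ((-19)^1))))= 53129472000*sqrt(2) / 49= 1533396323.76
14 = 14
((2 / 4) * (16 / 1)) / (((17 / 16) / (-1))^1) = -128 / 17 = -7.53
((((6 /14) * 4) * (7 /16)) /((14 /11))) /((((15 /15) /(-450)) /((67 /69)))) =-165825 /644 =-257.49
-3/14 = -0.21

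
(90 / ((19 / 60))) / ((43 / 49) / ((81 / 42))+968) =510300 / 1738861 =0.29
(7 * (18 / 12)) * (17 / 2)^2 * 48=36414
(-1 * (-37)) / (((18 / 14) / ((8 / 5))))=2072 / 45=46.04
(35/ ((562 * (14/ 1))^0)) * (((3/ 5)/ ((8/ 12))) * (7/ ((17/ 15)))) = 6615/ 34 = 194.56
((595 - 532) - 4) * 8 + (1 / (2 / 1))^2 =1889 / 4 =472.25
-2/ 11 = -0.18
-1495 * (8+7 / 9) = -118105 / 9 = -13122.78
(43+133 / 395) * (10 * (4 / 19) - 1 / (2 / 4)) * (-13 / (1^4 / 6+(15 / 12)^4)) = -341812224 / 15032515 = -22.74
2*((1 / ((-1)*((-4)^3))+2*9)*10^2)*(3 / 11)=86475 / 88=982.67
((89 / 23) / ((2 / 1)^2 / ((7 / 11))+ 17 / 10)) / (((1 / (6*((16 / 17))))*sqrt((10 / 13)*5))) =59808*sqrt(26) / 218569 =1.40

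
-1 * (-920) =920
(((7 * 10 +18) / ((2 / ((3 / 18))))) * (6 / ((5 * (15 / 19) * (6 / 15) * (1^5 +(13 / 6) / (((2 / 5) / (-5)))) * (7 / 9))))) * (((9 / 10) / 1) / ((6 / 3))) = -33858 / 54775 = -0.62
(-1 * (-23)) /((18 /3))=23 /6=3.83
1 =1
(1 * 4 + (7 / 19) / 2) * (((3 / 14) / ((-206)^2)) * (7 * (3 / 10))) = 1431 / 32251360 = 0.00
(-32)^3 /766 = -16384 /383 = -42.78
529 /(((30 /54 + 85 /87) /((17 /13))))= 2347173 /5200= 451.38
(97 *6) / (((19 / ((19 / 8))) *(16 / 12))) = 873 / 16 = 54.56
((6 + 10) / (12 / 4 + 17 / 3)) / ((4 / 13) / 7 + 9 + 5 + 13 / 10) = 1680 / 13963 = 0.12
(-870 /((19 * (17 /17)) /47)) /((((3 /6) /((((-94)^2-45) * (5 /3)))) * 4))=-299553325 /19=-15765964.47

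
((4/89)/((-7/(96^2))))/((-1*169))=36864/105287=0.35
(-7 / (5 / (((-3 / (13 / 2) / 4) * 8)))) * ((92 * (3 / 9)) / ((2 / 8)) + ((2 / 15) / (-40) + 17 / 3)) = 269493 / 1625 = 165.84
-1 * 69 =-69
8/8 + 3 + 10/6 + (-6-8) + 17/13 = -274/39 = -7.03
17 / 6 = 2.83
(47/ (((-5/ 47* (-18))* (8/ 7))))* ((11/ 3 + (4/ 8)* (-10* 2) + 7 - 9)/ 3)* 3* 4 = -77315/ 108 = -715.88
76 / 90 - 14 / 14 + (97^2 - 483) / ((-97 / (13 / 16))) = -74.92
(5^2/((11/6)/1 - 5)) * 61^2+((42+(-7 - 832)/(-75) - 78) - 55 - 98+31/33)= -463246249/15675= -29553.19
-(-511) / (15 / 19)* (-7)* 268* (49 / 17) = -892490116 / 255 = -3499961.24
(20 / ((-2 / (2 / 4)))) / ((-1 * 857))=5 / 857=0.01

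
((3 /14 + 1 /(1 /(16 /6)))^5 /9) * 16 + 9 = 26599048963 /73513818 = 361.82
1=1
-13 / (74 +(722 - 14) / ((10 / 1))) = -65 / 724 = -0.09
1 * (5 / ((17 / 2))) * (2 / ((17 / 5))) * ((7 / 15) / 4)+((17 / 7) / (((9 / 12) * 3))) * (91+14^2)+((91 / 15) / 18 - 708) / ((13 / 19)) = -734883449 / 1014390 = -724.46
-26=-26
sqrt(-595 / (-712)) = sqrt(105910) / 356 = 0.91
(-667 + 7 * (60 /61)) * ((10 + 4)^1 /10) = -281869 /305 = -924.16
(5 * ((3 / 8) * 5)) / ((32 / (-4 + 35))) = 2325 / 256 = 9.08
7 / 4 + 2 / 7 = 57 / 28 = 2.04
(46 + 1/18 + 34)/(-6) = -1441/108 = -13.34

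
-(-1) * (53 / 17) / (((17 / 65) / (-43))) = -148135 / 289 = -512.58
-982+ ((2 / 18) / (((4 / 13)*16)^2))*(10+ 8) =-2010967 / 2048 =-981.92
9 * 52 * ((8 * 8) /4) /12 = 624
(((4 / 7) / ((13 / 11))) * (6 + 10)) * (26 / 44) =32 / 7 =4.57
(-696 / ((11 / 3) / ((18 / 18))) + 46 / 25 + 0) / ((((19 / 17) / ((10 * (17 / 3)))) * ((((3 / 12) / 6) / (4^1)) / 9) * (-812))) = 10141.17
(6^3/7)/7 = 216/49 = 4.41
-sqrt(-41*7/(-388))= -sqrt(27839)/194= -0.86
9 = 9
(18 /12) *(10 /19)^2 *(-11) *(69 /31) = -113850 /11191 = -10.17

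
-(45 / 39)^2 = -225 / 169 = -1.33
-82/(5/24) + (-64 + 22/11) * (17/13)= -30854/65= -474.68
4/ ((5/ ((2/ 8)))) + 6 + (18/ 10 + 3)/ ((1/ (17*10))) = 4111/ 5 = 822.20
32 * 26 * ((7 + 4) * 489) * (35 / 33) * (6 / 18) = 4746560 / 3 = 1582186.67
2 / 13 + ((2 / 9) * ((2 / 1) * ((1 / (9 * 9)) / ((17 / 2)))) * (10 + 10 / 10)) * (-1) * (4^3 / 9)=149858 / 1449981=0.10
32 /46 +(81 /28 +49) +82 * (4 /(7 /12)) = 395979 /644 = 614.87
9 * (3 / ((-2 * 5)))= -27 / 10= -2.70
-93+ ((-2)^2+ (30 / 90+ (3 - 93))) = -536 / 3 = -178.67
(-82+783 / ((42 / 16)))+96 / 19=221.34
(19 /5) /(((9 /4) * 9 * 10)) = 38 /2025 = 0.02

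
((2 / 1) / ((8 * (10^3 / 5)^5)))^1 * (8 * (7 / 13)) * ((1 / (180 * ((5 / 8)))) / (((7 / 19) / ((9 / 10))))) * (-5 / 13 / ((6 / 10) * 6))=-19 / 2433600000000000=-0.00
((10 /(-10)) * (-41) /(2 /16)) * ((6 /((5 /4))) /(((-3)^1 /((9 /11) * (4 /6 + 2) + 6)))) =-47232 /11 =-4293.82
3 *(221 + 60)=843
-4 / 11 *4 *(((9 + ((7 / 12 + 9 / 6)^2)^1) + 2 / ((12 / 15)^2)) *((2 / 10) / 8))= -2371 / 3960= -0.60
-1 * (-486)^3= 114791256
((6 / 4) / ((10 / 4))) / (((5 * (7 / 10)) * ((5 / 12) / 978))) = 70416 / 175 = 402.38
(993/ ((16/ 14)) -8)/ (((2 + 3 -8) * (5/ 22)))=-75757/ 60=-1262.62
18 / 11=1.64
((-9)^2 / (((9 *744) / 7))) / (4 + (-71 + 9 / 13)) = -273 / 213776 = -0.00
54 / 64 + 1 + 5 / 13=927 / 416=2.23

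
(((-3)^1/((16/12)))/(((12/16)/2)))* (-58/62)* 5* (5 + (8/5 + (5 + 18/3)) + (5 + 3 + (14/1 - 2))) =32712/31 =1055.23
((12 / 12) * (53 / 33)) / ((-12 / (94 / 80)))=-2491 / 15840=-0.16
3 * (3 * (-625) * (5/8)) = -28125/8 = -3515.62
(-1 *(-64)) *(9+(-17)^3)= -313856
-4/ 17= -0.24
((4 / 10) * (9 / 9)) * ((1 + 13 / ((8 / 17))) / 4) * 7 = 1603 / 80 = 20.04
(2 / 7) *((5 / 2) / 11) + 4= 313 / 77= 4.06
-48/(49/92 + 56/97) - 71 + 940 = 8179093/9905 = 825.75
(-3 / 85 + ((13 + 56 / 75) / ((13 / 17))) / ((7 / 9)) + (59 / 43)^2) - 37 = -860990412 / 71510075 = -12.04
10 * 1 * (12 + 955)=9670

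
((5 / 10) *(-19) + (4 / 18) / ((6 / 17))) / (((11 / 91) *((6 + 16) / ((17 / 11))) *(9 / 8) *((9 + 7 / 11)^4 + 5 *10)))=-0.00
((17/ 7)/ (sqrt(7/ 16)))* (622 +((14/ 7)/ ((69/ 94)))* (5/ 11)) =32166584* sqrt(7)/ 37191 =2288.32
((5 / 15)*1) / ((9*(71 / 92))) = 92 / 1917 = 0.05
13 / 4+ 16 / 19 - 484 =-36473 / 76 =-479.91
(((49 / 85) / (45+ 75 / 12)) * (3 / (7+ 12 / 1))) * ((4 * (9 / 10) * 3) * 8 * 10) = 508032 / 331075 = 1.53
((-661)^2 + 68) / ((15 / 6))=873978 / 5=174795.60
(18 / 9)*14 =28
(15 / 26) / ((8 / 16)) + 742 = 743.15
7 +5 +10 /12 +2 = 14.83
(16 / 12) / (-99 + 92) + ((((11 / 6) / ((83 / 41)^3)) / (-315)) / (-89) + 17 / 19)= 1286998301959 / 1827425534130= 0.70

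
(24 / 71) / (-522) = -4 / 6177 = -0.00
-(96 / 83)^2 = -9216 / 6889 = -1.34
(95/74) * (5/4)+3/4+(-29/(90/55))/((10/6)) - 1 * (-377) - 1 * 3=1623803/4440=365.72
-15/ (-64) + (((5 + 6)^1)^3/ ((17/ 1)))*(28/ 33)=217597/ 3264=66.67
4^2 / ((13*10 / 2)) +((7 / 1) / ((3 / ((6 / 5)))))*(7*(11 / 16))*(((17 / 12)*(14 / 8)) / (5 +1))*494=205975183 / 74880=2750.74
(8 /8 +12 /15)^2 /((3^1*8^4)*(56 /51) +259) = 1377 /5844475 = 0.00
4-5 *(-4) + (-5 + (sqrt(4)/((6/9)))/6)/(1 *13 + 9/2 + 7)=1167/49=23.82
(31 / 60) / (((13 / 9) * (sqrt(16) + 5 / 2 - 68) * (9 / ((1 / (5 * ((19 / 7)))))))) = -217 / 4557150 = -0.00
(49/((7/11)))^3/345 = 456533/345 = 1323.28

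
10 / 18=0.56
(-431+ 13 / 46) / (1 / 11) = -217943 / 46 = -4737.89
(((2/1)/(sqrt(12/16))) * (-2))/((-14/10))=40 * sqrt(3)/21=3.30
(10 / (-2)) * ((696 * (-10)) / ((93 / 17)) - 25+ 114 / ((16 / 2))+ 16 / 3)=2376475 / 372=6388.37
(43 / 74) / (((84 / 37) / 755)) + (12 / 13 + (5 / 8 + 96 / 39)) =197.25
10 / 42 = 5 / 21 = 0.24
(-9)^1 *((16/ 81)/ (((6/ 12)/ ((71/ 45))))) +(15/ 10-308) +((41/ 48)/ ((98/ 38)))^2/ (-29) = -2253190554053/ 7219134720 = -312.11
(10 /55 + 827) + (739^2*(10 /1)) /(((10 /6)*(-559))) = -30957645 /6149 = -5034.58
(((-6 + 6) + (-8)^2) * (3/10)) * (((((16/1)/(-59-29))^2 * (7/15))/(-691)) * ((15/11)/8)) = -0.00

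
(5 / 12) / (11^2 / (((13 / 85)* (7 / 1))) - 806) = -455 / 756732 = -0.00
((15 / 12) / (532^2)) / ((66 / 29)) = 145 / 74718336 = 0.00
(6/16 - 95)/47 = -757/376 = -2.01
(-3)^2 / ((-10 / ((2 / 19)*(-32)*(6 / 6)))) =288 / 95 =3.03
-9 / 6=-3 / 2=-1.50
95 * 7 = 665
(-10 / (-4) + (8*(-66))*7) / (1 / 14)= -51709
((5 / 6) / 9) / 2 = 5 / 108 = 0.05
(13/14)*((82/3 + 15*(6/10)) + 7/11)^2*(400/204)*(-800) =-773968000000/388773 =-1990796.69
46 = 46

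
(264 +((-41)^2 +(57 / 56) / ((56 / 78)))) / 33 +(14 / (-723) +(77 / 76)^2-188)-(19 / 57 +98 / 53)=-2823935409961 / 21690393312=-130.19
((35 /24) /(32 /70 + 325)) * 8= 1225 /34173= 0.04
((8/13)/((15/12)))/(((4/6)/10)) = 96/13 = 7.38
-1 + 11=10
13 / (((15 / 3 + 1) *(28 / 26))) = 169 / 84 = 2.01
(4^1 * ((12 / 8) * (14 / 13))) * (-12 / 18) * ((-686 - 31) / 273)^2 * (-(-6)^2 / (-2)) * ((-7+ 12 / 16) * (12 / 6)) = 102817800 / 15379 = 6685.60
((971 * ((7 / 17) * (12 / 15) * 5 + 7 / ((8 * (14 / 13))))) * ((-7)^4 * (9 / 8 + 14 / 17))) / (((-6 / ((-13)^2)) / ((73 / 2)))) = -11486927709.88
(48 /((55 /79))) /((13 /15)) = 11376 /143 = 79.55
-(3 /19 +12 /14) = -135 /133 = -1.02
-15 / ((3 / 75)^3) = -234375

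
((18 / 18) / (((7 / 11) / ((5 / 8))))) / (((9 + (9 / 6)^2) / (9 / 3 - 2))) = 11 / 126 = 0.09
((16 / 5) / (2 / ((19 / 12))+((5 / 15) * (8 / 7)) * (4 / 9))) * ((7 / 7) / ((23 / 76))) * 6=44.29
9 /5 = 1.80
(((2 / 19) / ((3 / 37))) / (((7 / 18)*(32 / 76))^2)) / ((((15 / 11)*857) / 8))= 69597 / 209965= 0.33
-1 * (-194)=194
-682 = -682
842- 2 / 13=10944 / 13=841.85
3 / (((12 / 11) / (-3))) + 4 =-17 / 4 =-4.25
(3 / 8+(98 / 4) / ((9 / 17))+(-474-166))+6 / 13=-554941 / 936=-592.89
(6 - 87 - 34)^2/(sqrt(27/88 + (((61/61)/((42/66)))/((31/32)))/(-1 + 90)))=26450 * sqrt(234718498322)/552427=23196.61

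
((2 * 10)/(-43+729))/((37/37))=10/343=0.03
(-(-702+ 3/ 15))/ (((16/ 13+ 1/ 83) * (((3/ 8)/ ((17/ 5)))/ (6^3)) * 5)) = 4119397568/ 18625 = 221175.71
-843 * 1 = -843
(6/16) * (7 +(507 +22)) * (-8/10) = -804/5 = -160.80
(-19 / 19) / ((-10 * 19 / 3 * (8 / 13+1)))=13 / 1330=0.01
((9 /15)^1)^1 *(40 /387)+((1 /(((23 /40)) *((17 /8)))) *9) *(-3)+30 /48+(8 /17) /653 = -5641247545 /263493336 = -21.41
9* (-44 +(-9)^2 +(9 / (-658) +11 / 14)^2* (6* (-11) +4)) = 44325 / 108241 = 0.41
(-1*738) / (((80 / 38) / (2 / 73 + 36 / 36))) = -360.15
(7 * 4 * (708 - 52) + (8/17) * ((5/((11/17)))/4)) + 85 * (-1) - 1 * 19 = 200914/11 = 18264.91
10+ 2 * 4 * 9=82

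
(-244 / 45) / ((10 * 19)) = -122 / 4275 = -0.03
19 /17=1.12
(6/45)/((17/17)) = 0.13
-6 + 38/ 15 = -3.47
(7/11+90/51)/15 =449/2805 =0.16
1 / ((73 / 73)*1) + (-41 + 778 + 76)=814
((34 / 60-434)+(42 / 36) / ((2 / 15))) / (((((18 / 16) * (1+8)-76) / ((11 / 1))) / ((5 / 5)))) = 560582 / 7905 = 70.91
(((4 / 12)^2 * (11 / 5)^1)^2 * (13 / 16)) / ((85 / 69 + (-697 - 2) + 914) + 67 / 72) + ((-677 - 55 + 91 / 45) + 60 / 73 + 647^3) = 270839293.84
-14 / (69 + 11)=-7 / 40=-0.18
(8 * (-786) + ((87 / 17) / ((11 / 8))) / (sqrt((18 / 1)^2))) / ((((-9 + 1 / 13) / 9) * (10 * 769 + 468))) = 34392657 / 44240834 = 0.78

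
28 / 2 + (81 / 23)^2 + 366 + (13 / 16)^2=53230137 / 135424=393.06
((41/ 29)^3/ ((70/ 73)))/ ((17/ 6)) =15093699/ 14511455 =1.04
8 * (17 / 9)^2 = 2312 / 81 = 28.54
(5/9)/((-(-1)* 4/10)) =25/18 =1.39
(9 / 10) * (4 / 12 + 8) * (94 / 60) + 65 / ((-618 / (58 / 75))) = 216337 / 18540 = 11.67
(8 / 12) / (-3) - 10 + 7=-29 / 9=-3.22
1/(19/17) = 17/19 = 0.89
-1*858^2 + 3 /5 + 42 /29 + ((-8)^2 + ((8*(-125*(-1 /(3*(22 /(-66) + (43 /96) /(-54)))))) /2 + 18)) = -189146931203 /256795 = -736567.81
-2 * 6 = -12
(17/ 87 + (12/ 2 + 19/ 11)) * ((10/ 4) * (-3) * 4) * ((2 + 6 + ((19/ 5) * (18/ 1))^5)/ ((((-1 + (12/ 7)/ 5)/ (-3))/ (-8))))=11919377925328952064/ 917125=12996459506969.01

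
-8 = -8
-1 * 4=-4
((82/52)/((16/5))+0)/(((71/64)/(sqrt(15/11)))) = 410 * sqrt(165)/10153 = 0.52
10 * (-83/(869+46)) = -166/183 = -0.91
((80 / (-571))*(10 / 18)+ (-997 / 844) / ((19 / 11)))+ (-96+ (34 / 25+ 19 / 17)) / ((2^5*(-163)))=-33970369494103 / 45671070016800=-0.74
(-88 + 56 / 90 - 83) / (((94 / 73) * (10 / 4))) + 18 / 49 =-27234509 / 518175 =-52.56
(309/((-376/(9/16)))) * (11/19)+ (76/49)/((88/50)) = 37805851/61609856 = 0.61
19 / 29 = 0.66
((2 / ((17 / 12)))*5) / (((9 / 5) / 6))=400 / 17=23.53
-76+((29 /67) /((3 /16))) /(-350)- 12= -3095632 /35175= -88.01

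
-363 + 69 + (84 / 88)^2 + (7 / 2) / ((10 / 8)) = -702499 / 2420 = -290.29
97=97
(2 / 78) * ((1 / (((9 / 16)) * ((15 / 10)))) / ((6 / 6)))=32 / 1053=0.03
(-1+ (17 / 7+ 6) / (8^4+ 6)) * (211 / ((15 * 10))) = -1209241 / 861420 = -1.40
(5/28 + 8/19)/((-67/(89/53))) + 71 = 134099981/1889132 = 70.98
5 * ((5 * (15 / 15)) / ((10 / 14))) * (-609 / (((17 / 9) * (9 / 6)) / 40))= -5115600 / 17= -300917.65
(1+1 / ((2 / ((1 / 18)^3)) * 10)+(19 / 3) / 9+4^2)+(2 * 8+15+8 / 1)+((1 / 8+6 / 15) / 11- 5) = 66399167 / 1283040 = 51.75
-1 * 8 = -8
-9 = -9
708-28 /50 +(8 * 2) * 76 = 48086 /25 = 1923.44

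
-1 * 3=-3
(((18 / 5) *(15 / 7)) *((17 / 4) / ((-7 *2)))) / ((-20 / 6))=1377 / 1960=0.70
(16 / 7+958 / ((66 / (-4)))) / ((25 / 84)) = -51536 / 275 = -187.40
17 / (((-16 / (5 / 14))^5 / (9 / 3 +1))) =-53125 / 140987334656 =-0.00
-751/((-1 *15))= 751/15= 50.07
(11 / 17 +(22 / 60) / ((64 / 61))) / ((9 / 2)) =32527 / 146880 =0.22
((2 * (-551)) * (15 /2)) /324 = -2755 /108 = -25.51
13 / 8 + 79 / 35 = 3.88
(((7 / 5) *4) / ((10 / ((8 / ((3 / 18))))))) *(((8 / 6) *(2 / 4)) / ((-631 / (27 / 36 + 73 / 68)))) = -13888 / 268175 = -0.05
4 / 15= 0.27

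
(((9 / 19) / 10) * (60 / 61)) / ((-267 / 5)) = -90 / 103151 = -0.00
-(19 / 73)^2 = -361 / 5329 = -0.07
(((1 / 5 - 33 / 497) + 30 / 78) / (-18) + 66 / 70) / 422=531521 / 245388780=0.00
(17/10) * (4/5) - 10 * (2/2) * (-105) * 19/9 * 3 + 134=169634/25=6785.36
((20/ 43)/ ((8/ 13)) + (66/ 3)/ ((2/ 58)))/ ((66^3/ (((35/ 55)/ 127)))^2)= 897239/ 4624168191787571328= 0.00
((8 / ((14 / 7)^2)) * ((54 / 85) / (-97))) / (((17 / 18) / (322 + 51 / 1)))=-725112 / 140165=-5.17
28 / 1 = 28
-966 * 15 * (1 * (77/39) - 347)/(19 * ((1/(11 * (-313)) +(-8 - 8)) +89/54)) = -1726218838080/94155659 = -18333.67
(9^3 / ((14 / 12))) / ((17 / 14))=8748 / 17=514.59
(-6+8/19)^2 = 11236/361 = 31.12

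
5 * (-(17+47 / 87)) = -7630 / 87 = -87.70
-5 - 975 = -980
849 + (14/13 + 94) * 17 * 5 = 8930.54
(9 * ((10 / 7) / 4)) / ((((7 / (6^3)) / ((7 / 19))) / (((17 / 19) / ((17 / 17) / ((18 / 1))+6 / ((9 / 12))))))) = 297432 / 73283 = 4.06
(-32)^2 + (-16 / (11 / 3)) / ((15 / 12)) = 56128 / 55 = 1020.51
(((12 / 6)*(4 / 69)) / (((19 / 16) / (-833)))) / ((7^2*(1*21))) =-2176 / 27531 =-0.08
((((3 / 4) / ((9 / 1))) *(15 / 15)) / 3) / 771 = 1 / 27756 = 0.00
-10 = -10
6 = 6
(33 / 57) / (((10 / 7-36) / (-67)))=469 / 418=1.12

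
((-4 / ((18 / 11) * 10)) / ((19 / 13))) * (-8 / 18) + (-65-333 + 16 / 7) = -21311146 / 53865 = -395.64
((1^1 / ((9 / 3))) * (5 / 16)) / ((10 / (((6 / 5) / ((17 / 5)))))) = 1 / 272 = 0.00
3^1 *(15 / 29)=45 / 29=1.55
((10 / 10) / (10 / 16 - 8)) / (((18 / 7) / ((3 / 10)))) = -14 / 885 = -0.02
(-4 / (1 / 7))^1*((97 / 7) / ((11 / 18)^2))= -125712 / 121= -1038.94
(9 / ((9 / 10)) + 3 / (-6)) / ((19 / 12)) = 6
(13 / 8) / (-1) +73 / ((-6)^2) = 29 / 72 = 0.40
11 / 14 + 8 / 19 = 1.21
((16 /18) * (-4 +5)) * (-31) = -248 /9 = -27.56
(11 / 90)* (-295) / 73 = -649 / 1314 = -0.49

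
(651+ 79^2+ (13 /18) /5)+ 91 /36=1241041 /180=6894.67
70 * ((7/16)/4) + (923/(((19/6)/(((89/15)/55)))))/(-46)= 26814171/3845600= 6.97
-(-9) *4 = 36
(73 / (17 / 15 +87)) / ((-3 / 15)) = -5475 / 1322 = -4.14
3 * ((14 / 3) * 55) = 770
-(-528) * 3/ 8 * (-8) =-1584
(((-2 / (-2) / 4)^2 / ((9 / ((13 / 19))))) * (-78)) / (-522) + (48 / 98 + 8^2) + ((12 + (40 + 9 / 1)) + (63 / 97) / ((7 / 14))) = 143445313321 / 1131366096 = 126.79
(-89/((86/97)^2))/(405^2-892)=-837401/1206531668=-0.00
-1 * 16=-16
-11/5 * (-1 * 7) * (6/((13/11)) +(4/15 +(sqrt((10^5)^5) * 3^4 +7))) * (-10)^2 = 741356/39 +124740000000000000 * sqrt(10) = 394462515329422647.00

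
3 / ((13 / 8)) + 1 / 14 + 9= 1987 / 182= 10.92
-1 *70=-70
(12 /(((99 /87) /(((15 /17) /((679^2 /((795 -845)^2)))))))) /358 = 2175000 /15432425393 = 0.00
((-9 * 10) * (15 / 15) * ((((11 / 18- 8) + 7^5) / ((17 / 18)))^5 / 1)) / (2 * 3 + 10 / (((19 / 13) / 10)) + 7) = -47513102090884808979794250330 / 24137569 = -1968429467395196632262.11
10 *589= 5890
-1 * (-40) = 40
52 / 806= 2 / 31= 0.06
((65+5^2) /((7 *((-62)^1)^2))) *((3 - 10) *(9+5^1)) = -0.33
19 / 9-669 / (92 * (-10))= 23501 / 8280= 2.84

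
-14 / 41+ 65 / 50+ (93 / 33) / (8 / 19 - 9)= 463159 / 735130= 0.63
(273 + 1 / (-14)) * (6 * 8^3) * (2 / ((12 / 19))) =18585344 / 7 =2655049.14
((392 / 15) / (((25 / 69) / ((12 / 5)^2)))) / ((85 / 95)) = 464.33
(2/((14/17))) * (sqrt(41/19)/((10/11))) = 187 * sqrt(779)/1330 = 3.92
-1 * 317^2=-100489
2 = 2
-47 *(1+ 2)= -141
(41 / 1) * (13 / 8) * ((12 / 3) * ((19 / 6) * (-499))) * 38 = -96014087 / 6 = -16002347.83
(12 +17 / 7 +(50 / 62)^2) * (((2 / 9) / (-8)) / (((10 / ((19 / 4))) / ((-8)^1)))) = 160607 / 100905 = 1.59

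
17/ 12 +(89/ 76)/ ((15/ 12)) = 2683/ 1140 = 2.35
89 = 89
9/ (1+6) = 9/ 7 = 1.29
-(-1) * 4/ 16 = 1/ 4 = 0.25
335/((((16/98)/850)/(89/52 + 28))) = 10778499375/208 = 51819708.53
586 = 586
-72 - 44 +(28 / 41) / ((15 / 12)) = -23668 / 205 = -115.45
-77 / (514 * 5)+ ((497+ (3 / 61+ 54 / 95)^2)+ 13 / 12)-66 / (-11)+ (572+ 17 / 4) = 1080.68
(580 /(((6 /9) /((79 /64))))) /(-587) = -34365 /18784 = -1.83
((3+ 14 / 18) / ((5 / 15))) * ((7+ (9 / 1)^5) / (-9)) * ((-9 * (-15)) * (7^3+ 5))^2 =-164136514060800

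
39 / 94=0.41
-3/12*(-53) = 53/4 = 13.25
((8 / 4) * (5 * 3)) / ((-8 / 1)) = -15 / 4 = -3.75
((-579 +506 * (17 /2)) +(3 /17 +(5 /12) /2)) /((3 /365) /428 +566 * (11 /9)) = 177942351945 /33069275398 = 5.38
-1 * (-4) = 4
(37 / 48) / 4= 37 / 192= 0.19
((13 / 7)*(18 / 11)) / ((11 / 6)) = 1404 / 847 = 1.66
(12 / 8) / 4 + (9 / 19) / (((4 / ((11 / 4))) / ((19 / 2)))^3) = 4336707 / 32768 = 132.35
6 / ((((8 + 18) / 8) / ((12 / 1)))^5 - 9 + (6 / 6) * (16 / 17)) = -25990004736 / 34901831635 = -0.74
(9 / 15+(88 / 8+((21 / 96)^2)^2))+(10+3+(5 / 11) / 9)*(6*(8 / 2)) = 324.81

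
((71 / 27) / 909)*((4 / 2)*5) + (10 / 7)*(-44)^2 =475157450 / 171801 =2765.74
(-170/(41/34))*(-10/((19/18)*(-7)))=-1040400/5453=-190.79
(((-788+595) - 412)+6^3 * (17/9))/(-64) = 197/64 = 3.08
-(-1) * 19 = 19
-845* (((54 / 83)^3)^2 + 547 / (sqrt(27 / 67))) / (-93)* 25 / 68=43649375094000 / 172297576765463 + 11555375* sqrt(201) / 56916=2878.63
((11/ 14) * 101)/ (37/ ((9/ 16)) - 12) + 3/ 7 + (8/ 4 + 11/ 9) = 28421/ 5544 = 5.13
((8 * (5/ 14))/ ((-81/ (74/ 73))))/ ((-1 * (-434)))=-740/ 8981847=-0.00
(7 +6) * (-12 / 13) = -12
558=558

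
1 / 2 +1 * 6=13 / 2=6.50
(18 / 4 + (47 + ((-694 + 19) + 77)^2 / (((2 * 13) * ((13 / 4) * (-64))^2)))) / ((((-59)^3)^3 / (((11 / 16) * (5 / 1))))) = -4742375 / 230643600675869095936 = -0.00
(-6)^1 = -6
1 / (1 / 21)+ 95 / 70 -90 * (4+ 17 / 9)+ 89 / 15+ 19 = -101369 / 210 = -482.71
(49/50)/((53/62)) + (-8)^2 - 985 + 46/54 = -919.00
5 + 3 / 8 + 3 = 67 / 8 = 8.38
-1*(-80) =80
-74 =-74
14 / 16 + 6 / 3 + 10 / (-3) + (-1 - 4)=-131 / 24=-5.46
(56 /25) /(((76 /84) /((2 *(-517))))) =-1215984 /475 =-2559.97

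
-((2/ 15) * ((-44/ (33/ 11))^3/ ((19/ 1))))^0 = -1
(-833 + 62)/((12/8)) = -514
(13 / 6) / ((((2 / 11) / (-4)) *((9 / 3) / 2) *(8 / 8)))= -286 / 9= -31.78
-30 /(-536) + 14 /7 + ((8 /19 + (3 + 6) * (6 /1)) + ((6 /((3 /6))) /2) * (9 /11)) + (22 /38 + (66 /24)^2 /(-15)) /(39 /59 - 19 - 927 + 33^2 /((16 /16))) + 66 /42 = 660722466059 /10494644160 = 62.96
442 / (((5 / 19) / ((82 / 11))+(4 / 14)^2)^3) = 196658566636810096 / 711404493983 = 276437.06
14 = 14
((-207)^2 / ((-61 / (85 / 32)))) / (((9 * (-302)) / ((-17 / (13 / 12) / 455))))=-4127787 / 174345808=-0.02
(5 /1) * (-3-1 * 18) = -105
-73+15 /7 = -496 /7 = -70.86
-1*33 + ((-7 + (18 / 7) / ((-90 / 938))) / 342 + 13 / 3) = -49189 / 1710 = -28.77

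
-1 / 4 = -0.25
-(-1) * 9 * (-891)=-8019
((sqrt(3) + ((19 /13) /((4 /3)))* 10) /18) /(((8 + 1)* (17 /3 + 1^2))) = sqrt(3) /1080 + 19 /1872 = 0.01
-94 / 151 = -0.62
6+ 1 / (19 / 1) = 115 / 19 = 6.05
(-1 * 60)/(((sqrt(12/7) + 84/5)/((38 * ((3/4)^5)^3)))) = -1001912431275/549084725248 + 34078654125 * sqrt(21)/1098169450496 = -1.68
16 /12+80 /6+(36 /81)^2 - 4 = 880 /81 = 10.86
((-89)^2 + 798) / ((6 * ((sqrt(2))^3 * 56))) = 8719 * sqrt(2) / 1344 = 9.17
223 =223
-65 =-65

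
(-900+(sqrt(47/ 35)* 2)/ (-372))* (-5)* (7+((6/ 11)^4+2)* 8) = 106687.41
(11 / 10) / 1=11 / 10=1.10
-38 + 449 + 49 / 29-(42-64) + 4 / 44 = 434.78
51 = 51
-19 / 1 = -19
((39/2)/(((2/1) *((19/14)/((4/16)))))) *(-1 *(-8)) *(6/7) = 234/19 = 12.32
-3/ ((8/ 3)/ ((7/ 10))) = -63/ 80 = -0.79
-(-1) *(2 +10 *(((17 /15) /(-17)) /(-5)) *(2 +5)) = 44 /15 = 2.93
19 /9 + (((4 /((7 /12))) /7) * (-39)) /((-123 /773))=4379339 /18081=242.21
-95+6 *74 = 349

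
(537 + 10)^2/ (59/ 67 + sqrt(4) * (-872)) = -20047003/ 116789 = -171.65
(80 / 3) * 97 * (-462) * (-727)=868794080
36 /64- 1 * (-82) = 1321 /16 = 82.56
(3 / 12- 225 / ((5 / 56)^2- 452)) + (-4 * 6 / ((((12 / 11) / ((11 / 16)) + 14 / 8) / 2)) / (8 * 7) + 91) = 5864289159923 / 64096953340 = 91.49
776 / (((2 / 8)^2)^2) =198656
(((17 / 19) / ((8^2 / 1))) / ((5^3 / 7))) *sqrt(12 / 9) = 119 *sqrt(3) / 228000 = 0.00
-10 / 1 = -10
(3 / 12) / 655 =1 / 2620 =0.00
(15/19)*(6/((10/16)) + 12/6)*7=1218/19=64.11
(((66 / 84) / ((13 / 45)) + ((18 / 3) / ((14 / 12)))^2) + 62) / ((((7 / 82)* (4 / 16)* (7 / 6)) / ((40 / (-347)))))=-4571624640 / 10830911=-422.09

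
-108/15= -36/5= -7.20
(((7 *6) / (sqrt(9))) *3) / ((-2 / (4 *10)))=-840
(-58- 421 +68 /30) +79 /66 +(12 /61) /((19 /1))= -60624811 /127490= -475.53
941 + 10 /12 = 941.83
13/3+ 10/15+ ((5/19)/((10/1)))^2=5.00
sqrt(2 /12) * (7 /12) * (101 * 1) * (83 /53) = 58681 * sqrt(6) /3816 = 37.67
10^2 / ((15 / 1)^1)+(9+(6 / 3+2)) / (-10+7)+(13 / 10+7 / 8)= 541 / 120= 4.51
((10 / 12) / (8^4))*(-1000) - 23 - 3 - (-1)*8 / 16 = -78961 / 3072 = -25.70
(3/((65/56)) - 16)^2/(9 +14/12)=4562304/257725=17.70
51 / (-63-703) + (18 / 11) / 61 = -20433 / 513986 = -0.04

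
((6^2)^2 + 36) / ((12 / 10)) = 1110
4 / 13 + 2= 30 / 13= 2.31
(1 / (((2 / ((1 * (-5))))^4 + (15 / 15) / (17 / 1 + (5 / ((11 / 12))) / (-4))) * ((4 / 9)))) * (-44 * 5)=-17737500 / 3209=-5527.42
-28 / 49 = -4 / 7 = -0.57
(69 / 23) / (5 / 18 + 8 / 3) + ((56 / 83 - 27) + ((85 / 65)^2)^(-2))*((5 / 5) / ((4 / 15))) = -70850139501 / 734817758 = -96.42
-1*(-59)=59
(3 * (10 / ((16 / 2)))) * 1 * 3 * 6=67.50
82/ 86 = 41/ 43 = 0.95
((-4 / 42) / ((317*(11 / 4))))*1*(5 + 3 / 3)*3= -48 / 24409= -0.00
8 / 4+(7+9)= 18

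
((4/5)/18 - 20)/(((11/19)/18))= -34124/55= -620.44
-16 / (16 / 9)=-9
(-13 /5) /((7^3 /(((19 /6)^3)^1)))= -89167 /370440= -0.24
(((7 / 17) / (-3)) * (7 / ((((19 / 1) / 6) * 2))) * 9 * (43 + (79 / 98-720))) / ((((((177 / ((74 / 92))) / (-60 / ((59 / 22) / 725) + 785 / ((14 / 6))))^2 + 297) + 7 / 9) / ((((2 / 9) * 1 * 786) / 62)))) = 170476986609202686592275 / 19517881659597594752012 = 8.73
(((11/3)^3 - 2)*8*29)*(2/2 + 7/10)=2518244/135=18653.66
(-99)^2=9801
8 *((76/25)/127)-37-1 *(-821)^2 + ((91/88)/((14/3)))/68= -25613878074831/37998400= -674077.81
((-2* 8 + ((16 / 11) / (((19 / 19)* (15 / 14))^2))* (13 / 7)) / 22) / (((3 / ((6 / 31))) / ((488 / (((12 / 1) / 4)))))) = -16482688 / 2531925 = -6.51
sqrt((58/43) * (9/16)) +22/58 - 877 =-25422/29 +3 * sqrt(2494)/172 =-875.75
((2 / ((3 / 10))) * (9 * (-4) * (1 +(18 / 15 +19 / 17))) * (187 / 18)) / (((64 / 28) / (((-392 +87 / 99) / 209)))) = 4246403 / 627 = 6772.57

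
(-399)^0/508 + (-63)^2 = 2016253/508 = 3969.00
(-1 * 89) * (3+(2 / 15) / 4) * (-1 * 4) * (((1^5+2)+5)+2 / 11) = 97188 / 11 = 8835.27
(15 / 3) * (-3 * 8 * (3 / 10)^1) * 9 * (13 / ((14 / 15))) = -31590 / 7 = -4512.86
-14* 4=-56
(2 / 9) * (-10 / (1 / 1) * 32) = -640 / 9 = -71.11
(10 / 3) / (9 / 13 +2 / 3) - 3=-29 / 53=-0.55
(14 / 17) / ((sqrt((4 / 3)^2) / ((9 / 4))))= 189 / 136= 1.39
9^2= 81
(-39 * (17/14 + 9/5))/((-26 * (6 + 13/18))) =5697/8470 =0.67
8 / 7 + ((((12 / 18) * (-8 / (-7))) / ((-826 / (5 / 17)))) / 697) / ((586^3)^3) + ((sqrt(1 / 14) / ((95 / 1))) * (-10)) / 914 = 119627644105920448985188149106171 / 104674188592680392862039630467904- sqrt(14) / 121562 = 1.14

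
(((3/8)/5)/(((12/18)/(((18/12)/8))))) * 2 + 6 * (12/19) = 46593/12160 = 3.83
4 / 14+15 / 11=127 / 77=1.65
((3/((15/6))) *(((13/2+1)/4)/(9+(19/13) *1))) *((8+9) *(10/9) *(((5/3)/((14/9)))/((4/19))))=18525/896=20.68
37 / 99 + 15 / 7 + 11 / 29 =58199 / 20097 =2.90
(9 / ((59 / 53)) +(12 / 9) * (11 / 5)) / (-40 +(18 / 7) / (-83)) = -5665331 / 20583330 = -0.28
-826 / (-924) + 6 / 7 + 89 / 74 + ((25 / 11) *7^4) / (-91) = -6334577 / 111111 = -57.01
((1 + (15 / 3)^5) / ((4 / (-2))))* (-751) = 1173813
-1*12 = -12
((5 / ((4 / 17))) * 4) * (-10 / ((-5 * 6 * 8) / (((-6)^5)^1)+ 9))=-137700 / 1463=-94.12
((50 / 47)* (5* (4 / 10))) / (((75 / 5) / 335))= 6700 / 141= 47.52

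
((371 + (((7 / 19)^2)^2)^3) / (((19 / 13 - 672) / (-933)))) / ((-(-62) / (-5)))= -41.63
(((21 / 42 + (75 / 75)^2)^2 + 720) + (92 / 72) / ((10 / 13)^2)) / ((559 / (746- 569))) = 76932283 / 335400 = 229.37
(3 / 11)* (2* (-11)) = -6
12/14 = 0.86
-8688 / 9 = -965.33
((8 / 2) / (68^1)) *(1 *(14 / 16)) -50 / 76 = -1567 / 2584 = -0.61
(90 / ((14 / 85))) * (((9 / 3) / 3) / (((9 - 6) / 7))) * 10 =12750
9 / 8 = 1.12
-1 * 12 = -12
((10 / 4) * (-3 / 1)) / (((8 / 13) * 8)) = -195 / 128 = -1.52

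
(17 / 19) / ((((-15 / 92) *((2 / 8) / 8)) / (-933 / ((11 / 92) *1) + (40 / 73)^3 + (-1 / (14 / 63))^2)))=1666813890434912 / 1219568295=1366724.52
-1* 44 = -44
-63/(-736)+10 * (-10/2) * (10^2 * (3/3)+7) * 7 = -27563137/736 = -37449.91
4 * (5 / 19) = 20 / 19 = 1.05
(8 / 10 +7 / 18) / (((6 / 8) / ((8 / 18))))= 856 / 1215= 0.70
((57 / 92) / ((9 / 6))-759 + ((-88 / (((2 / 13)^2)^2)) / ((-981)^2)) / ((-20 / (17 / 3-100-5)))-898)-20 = -2227681686107 / 1328058180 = -1677.40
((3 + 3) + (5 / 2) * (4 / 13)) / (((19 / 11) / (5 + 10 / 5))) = 6776 / 247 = 27.43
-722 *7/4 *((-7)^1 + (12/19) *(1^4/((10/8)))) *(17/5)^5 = 116514885277/31250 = 3728476.33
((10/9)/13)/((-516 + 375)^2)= 0.00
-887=-887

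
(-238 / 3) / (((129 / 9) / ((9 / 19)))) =-2142 / 817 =-2.62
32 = 32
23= 23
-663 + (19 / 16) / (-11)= -116707 / 176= -663.11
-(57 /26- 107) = 2725 /26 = 104.81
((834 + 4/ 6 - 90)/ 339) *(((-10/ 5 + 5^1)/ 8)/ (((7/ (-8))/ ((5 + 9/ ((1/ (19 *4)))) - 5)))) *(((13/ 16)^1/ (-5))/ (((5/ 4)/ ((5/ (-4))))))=-827697/ 7910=-104.64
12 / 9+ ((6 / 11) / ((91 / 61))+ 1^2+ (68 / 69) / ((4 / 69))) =59156 / 3003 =19.70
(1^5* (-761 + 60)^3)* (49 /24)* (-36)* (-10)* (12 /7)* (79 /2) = -17144376466770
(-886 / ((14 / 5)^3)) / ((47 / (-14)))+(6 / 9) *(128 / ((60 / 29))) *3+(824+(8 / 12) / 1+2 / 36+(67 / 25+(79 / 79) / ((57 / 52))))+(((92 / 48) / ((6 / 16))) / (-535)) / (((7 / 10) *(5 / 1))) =338532219374 / 351149925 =964.07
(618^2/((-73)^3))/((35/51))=-1.43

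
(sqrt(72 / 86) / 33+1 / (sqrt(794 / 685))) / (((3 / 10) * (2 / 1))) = 10 * sqrt(43) / 1419+5 * sqrt(543890) / 2382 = 1.59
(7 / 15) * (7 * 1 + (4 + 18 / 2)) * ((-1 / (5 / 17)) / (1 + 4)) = -476 / 75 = -6.35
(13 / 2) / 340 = 13 / 680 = 0.02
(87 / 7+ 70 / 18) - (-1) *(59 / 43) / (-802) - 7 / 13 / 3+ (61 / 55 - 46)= -44668097191 / 1553421870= -28.75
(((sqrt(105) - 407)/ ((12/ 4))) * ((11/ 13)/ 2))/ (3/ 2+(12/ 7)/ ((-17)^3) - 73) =153968507/ 191799543 - 378301 * sqrt(105)/ 191799543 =0.78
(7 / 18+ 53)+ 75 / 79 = 77269 / 1422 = 54.34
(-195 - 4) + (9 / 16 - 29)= -3639 / 16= -227.44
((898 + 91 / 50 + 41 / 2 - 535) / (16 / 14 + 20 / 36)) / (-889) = -86697 / 339725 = -0.26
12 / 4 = 3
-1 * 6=-6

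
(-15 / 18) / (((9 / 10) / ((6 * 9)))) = -50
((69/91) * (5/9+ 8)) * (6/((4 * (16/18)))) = 2277/208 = 10.95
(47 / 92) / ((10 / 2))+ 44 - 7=17067 / 460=37.10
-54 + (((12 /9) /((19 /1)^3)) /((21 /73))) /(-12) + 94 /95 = -53.01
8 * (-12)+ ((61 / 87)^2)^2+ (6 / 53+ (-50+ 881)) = 2232800207894 / 3036357333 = 735.35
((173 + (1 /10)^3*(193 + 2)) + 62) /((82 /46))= 1081897 /8200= 131.94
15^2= 225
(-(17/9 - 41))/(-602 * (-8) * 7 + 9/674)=21568/18590643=0.00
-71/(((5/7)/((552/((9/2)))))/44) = -8047424/15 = -536494.93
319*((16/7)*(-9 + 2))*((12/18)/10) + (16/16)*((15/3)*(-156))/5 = -7444/15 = -496.27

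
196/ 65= 3.02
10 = 10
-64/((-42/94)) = 3008/21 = 143.24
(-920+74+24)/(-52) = 411/26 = 15.81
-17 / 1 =-17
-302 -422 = -724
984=984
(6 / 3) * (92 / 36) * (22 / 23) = 44 / 9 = 4.89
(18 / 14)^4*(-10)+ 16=-27194 / 2401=-11.33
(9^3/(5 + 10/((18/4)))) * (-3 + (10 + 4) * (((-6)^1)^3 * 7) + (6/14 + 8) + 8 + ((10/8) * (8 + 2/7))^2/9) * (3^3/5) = -734090062437/63700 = -11524176.80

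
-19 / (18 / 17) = -323 / 18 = -17.94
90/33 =30/11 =2.73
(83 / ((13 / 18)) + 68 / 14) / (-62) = -5450 / 2821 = -1.93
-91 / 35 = -13 / 5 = -2.60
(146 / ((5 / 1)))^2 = 21316 / 25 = 852.64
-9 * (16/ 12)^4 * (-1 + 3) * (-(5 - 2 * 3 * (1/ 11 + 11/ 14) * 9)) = -1669120/ 693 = -2408.54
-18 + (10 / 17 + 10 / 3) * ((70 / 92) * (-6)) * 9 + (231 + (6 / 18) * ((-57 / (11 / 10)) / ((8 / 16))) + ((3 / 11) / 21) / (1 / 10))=525641 / 30107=17.46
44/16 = 11/4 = 2.75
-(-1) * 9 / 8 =9 / 8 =1.12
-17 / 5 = -3.40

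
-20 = -20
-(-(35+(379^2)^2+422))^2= -425709850058899326244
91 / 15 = 6.07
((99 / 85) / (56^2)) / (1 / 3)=297 / 266560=0.00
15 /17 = 0.88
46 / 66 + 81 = 2696 / 33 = 81.70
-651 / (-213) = 217 / 71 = 3.06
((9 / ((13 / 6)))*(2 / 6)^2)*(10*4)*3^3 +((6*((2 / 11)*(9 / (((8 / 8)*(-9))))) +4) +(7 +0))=72697 / 143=508.37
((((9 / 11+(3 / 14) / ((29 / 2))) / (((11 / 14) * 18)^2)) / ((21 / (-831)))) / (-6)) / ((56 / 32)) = 343480 / 21885633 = 0.02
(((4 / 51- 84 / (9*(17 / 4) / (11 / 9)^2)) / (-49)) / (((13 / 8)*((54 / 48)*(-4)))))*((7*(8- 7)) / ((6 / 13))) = -105824 / 780759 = -0.14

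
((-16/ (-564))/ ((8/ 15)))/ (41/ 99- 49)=-99/ 90428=-0.00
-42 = -42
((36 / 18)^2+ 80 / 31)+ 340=10744 / 31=346.58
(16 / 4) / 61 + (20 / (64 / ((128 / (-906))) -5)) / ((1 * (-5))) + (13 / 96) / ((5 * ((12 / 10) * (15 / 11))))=10965887 / 120692160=0.09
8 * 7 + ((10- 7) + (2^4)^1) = 75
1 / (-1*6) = -1 / 6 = -0.17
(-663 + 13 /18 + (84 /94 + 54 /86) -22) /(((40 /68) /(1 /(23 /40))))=-844468438 /418347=-2018.58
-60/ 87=-20/ 29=-0.69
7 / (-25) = -7 / 25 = -0.28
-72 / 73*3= -216 / 73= -2.96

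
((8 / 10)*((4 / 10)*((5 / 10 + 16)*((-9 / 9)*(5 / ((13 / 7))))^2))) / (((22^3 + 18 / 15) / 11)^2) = 0.00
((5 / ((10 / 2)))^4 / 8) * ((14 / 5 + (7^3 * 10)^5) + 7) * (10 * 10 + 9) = 258742102291893505341 / 40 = 6468552557297337633.52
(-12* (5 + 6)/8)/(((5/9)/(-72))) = 10692/5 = 2138.40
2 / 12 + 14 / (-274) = 95 / 822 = 0.12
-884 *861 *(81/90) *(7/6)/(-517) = 1545.80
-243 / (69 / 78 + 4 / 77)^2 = -108216108 / 390625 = -277.03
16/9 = 1.78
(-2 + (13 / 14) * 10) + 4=11.29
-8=-8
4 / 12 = 1 / 3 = 0.33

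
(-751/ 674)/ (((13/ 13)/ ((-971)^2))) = -708073591/ 674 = -1050554.29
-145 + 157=12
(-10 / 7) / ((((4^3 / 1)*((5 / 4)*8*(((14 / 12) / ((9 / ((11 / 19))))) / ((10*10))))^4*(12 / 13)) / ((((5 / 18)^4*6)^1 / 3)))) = -89341154296875 / 984285148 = -90767.55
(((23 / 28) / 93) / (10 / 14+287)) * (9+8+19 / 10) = 1449 / 2497360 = 0.00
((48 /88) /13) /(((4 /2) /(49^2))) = 7203 /143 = 50.37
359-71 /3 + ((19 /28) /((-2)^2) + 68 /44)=1245731 /3696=337.05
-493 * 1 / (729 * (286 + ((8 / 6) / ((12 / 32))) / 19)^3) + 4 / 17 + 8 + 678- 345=679894480133441993 / 1992450640104424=341.24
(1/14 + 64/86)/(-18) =-491/10836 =-0.05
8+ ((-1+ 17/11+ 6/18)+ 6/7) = 2249/231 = 9.74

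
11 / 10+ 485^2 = 235226.10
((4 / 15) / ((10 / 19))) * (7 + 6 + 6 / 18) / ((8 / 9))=38 / 5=7.60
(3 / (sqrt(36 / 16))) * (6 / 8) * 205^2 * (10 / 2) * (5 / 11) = 3151875 / 22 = 143267.05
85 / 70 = 1.21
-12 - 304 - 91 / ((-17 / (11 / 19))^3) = -10648531251 / 33698267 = -316.00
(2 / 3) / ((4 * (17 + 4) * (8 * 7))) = 1 / 7056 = 0.00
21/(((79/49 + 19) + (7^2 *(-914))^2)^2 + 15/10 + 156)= 33614/6439764905224642345569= 0.00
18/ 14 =9/ 7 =1.29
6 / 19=0.32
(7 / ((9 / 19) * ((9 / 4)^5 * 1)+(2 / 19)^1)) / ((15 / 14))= 1906688 / 8002335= 0.24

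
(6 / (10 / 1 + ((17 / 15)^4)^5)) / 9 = 221683782005310058593750 / 7389488136727223401307851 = 0.03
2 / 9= 0.22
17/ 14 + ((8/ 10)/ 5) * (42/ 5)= 4477/ 1750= 2.56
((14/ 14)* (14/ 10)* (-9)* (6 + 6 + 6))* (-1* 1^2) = 1134/ 5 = 226.80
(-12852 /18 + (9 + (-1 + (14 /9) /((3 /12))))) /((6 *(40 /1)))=-3149 /1080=-2.92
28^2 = 784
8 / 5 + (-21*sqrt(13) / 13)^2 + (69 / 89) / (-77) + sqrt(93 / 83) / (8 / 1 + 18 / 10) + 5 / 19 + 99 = 5*sqrt(7719) / 4067 + 1140672018 / 8463455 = 134.88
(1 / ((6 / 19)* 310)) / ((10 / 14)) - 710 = -6602867 / 9300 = -709.99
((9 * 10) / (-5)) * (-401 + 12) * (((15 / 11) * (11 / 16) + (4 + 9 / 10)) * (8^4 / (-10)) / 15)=-139517184 / 125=-1116137.47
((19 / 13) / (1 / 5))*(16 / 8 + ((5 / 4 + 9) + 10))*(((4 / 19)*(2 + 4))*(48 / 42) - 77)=-343985 / 28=-12285.18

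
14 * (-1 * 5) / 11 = -70 / 11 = -6.36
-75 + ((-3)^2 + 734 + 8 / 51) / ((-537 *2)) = -4145951 / 54774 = -75.69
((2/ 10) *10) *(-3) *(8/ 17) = -48/ 17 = -2.82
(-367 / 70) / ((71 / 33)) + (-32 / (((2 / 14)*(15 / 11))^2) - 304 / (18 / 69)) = -449761427 / 223650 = -2011.01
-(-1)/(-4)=-0.25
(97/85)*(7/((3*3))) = 679/765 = 0.89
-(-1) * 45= 45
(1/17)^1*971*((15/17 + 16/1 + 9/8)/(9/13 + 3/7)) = 917.62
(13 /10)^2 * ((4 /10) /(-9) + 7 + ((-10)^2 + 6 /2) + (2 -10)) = 193843 /1125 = 172.30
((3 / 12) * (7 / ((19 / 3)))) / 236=21 / 17936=0.00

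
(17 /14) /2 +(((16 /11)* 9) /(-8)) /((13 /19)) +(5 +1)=16879 /4004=4.22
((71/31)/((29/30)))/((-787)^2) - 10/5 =-1113623332/556812731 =-2.00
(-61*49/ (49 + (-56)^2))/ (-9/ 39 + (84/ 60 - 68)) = 61/ 4344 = 0.01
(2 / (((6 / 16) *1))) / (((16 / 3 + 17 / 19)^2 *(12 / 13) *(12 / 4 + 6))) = 0.02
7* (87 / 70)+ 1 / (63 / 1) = 5491 / 630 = 8.72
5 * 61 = 305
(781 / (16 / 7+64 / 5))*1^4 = 2485 / 48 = 51.77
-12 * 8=-96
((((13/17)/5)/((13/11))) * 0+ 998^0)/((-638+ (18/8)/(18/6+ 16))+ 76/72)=-684/435589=-0.00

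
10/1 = 10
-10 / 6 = -5 / 3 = -1.67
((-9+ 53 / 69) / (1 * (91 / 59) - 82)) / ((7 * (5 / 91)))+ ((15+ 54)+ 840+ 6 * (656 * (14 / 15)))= 1501085683 / 327543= 4582.87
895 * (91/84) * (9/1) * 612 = 5340465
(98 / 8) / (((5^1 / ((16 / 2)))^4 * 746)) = 25088 / 233125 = 0.11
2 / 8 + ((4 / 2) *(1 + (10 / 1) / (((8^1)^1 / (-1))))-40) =-161 / 4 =-40.25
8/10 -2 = -6/5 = -1.20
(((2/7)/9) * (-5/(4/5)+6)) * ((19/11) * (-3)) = 0.04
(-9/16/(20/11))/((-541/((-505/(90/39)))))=-43329/346240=-0.13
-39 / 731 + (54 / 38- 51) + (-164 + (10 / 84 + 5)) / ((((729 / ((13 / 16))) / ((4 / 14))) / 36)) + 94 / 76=-33218707667 / 661505292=-50.22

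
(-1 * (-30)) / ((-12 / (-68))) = 170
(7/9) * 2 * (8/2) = 56/9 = 6.22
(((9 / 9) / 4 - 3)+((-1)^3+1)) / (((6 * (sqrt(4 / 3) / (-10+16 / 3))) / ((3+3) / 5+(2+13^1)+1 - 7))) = 1309 * sqrt(3) / 120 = 18.89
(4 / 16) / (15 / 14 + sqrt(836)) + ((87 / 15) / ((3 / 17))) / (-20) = -80685833 / 49089300 + 98 * sqrt(209) / 163631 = -1.63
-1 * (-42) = 42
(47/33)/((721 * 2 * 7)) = 47/333102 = 0.00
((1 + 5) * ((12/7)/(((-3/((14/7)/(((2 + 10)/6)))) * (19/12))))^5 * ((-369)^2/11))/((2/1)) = -104083089260544/457773754823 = -227.37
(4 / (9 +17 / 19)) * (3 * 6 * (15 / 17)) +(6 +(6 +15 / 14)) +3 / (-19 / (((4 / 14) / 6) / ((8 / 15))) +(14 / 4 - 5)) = 466917711 / 23971598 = 19.48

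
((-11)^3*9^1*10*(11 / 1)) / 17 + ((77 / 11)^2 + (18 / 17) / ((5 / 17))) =-6583979 / 85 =-77458.58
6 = 6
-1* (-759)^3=437245479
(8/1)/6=4/3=1.33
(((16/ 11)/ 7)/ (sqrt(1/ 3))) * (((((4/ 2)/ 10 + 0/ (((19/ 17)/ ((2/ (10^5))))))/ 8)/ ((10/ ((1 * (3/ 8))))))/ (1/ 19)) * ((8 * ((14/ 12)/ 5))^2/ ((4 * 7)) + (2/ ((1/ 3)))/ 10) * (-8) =-3097 * sqrt(3)/ 144375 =-0.04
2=2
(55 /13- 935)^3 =-1771561000000 /2197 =-806354574.42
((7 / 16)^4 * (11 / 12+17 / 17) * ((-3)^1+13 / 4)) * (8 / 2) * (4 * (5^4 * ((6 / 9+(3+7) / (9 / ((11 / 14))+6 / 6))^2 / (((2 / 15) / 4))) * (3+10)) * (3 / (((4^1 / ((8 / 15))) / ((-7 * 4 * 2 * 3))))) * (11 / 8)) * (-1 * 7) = 95636501.30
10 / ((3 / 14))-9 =113 / 3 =37.67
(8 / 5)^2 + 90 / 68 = 3.88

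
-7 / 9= -0.78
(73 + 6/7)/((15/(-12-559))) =-295207/105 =-2811.50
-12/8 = -3/2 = -1.50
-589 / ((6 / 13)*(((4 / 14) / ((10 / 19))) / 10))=-70525 / 3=-23508.33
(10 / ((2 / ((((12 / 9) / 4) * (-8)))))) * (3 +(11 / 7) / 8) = -895 / 21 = -42.62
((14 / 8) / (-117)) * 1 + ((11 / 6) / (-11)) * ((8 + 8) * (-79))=98585 / 468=210.65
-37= -37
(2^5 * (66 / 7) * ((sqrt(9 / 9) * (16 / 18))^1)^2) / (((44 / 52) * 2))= 26624 / 189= 140.87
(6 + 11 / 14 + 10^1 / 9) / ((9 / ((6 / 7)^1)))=995 / 1323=0.75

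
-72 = -72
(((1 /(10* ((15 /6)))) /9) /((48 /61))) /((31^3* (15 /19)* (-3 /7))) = -8113 /14478426000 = -0.00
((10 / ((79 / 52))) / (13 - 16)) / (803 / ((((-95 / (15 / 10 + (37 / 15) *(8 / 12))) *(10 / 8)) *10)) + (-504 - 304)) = 1425000 / 526153667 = 0.00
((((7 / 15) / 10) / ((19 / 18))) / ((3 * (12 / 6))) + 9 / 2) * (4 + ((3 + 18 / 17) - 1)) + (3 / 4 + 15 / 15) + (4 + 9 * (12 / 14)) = 2047607 / 45220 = 45.28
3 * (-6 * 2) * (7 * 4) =-1008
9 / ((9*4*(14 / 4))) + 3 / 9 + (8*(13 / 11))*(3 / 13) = 1195 / 462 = 2.59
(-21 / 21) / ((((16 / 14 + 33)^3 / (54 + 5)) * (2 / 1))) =-0.00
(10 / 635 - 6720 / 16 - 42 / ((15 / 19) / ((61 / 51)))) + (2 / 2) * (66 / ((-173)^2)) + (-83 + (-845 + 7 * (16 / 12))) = -1359160905838 / 969250665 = -1402.28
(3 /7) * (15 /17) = 45 /119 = 0.38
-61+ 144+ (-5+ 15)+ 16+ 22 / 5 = 567 / 5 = 113.40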